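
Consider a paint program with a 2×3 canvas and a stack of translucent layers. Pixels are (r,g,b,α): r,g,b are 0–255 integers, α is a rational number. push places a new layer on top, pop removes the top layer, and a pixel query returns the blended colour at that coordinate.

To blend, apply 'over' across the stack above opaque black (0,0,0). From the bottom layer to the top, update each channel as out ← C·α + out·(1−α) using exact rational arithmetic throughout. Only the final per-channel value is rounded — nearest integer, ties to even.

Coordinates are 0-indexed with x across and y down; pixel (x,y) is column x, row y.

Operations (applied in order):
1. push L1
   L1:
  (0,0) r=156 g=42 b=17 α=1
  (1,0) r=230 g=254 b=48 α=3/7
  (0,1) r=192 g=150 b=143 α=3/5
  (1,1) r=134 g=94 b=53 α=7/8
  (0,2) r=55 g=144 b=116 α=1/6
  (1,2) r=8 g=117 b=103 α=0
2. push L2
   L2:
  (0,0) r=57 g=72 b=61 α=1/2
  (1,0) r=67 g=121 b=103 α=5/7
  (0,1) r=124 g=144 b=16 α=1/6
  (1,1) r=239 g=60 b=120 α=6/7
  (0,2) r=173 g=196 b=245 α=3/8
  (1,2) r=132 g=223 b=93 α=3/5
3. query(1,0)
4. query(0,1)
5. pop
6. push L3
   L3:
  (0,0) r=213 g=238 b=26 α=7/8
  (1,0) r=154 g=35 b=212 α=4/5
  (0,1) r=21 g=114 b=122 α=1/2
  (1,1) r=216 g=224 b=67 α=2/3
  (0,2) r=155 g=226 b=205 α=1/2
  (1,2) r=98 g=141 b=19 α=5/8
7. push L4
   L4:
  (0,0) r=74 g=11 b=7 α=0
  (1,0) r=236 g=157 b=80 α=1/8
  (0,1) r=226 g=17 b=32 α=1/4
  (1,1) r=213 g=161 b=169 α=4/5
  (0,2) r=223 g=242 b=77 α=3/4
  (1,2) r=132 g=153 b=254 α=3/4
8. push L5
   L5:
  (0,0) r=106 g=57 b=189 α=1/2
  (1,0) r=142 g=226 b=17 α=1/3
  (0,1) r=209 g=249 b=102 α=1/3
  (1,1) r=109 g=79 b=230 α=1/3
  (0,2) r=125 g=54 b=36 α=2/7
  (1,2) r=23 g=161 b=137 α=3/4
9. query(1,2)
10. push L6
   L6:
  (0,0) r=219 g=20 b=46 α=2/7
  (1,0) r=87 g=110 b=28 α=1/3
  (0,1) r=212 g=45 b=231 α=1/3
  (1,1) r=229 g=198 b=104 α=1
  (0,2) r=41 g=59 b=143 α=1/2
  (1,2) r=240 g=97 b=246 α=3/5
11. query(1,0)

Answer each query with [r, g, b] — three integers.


query (1,0) [L1,L2] — begin 0,0,0
+L1 (α=3/7) → [690/7, 762/7, 144/7]
+L2 (α=5/7) → [3725/49, 5759/49, 3893/49]
→ [76, 118, 79]

(0,1) stack=L1,L2; from [0,0,0]:
+L1 (α=3/5) → [576/5, 90, 429/5]
+L2 (α=1/6) → [350/3, 99, 445/6]
= [117, 99, 74]

(1,2) stack=L1,L3,L4,L5; from [0,0,0]:
L1 α=0: [0, 0, 0]
L3 α=5/8: [245/4, 705/8, 95/8]
L4 α=3/4: [1829/16, 4377/32, 6191/32]
L5 α=3/4: [2933/64, 19833/128, 19343/128]
rounded: [46, 155, 151]

at x=1,y=0 over L1,L3,L4,L5,L6:
after L1 α=3/7: [690/7, 762/7, 144/7]
after L3 α=4/5: [5002/35, 1742/35, 1216/7]
after L4 α=1/8: [3091/20, 2527/40, 162]
after L5 α=1/3: [4511/30, 2349/20, 341/3]
after L6 α=1/3: [5816/45, 3449/30, 766/9]
→ [129, 115, 85]


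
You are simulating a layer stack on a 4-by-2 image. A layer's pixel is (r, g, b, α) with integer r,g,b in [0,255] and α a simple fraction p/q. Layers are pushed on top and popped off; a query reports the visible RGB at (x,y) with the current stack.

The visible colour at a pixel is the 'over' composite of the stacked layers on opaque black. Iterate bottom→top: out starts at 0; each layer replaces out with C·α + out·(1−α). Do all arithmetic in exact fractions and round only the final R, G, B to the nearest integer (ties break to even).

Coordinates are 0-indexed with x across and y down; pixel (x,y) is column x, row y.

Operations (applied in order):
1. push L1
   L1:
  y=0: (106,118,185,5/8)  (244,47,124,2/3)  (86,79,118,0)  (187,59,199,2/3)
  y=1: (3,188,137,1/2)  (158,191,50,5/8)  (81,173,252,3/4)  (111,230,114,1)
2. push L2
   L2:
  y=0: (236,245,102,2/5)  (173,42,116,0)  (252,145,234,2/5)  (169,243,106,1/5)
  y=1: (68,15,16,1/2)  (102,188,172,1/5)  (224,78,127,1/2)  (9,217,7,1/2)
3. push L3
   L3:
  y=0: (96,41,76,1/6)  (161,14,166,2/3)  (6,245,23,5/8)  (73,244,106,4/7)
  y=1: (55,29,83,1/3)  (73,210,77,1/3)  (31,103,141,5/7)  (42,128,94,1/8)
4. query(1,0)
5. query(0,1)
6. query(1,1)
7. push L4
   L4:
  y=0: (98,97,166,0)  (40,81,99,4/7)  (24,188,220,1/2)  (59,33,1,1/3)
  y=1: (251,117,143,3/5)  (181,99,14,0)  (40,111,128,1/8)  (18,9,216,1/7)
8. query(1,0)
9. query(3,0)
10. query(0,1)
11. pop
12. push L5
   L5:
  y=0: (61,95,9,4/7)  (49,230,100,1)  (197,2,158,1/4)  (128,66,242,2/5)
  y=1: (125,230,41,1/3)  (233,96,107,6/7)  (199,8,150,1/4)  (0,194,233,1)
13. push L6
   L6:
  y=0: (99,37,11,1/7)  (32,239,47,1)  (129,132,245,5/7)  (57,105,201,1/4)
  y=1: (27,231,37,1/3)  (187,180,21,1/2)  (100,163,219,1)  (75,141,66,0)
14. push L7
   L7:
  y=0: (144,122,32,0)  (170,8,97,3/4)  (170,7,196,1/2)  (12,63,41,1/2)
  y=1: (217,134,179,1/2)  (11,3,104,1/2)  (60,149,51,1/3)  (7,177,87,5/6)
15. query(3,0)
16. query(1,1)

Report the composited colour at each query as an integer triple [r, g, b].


at x=1,y=0 over L1,L2,L3:
after L1 α=2/3: [488/3, 94/3, 248/3]
after L2 α=0: [488/3, 94/3, 248/3]
after L3 α=2/3: [1454/9, 178/9, 1244/9]
rounded: [162, 20, 138]

query (0,1) [L1,L2,L3] — begin 0,0,0
after L1 α=1/2: [3/2, 94, 137/2]
after L2 α=1/2: [139/4, 109/2, 169/4]
after L3 α=1/3: [83/2, 46, 335/6]
→ [42, 46, 56]

(1,1) stack=L1,L2,L3; from [0,0,0]:
+L1 (α=5/8) → [395/4, 955/8, 125/4]
+L2 (α=1/5) → [497/5, 1331/10, 297/5]
+L3 (α=1/3) → [453/5, 2381/15, 979/15]
→ [91, 159, 65]

(1,0) stack=L1,L2,L3,L4; from [0,0,0]:
after L1 α=2/3: [488/3, 94/3, 248/3]
after L2 α=0: [488/3, 94/3, 248/3]
after L3 α=2/3: [1454/9, 178/9, 1244/9]
after L4 α=4/7: [1934/21, 1150/21, 2432/21]
rounded: [92, 55, 116]

at x=3,y=0 over L1,L2,L3,L4:
L1 α=2/3: [374/3, 118/3, 398/3]
L2 α=1/5: [2003/15, 1201/15, 382/3]
L3 α=4/7: [3463/35, 6081/35, 806/7]
L4 α=1/3: [2997/35, 4439/35, 1619/21]
rounded: [86, 127, 77]

at x=0,y=1 over L1,L2,L3,L4:
+L1 (α=1/2) → [3/2, 94, 137/2]
+L2 (α=1/2) → [139/4, 109/2, 169/4]
+L3 (α=1/3) → [83/2, 46, 335/6]
+L4 (α=3/5) → [836/5, 443/5, 1622/15]
→ [167, 89, 108]

(3,0) stack=L1,L2,L3,L5,L6,L7; from [0,0,0]:
+L1 (α=2/3) → [374/3, 118/3, 398/3]
+L2 (α=1/5) → [2003/15, 1201/15, 382/3]
+L3 (α=4/7) → [3463/35, 6081/35, 806/7]
+L5 (α=2/5) → [19349/175, 22863/175, 5806/35]
+L6 (α=1/4) → [34011/350, 21741/175, 24453/140]
+L7 (α=1/2) → [38211/700, 16383/175, 30193/280]
= [55, 94, 108]

query (1,1) [L1,L2,L3,L5,L6,L7] — begin 0,0,0
after L1 α=5/8: [395/4, 955/8, 125/4]
after L2 α=1/5: [497/5, 1331/10, 297/5]
after L3 α=1/3: [453/5, 2381/15, 979/15]
after L5 α=6/7: [7443/35, 11021/105, 10609/105]
after L6 α=1/2: [6994/35, 29921/210, 6407/105]
after L7 α=1/2: [7379/70, 30551/420, 17327/210]
= [105, 73, 83]


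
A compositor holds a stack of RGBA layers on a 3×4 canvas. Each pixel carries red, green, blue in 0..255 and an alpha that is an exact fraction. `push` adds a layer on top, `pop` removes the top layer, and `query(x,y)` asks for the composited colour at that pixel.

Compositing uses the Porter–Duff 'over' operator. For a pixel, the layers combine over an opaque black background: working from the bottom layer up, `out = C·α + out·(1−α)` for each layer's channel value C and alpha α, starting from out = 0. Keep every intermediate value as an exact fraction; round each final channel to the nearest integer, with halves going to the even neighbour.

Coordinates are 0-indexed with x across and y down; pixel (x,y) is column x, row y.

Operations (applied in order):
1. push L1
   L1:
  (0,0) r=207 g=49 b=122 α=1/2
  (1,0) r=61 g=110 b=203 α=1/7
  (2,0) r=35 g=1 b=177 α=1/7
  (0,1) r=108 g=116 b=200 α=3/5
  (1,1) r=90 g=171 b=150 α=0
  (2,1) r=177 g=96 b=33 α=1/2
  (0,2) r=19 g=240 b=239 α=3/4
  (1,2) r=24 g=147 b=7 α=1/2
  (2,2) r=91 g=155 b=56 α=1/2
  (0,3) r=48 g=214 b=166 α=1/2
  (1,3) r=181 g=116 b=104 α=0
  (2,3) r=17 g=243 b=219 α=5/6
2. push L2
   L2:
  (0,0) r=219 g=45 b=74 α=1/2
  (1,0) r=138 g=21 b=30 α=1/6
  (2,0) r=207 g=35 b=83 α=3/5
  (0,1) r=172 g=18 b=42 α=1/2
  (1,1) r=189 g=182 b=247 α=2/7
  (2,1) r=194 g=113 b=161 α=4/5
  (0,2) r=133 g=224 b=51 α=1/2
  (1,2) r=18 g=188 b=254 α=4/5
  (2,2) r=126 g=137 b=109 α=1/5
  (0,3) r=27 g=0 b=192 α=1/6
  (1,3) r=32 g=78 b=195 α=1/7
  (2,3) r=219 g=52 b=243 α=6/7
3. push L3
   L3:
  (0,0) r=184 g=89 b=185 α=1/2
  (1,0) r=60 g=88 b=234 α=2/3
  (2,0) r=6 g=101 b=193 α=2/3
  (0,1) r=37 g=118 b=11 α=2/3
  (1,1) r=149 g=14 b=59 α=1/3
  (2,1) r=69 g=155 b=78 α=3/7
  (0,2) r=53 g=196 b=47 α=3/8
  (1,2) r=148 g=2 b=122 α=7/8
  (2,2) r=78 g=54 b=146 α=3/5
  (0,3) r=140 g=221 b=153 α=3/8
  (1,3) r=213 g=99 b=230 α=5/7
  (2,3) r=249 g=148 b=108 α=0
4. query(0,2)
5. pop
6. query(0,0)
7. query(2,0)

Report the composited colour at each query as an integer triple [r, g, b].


(0,2) stack=L1,L2,L3; from [0,0,0]:
+L1 (α=3/4) → [57/4, 180, 717/4]
+L2 (α=1/2) → [589/8, 202, 921/8]
+L3 (α=3/8) → [4217/64, 799/4, 5733/64]
→ [66, 200, 90]

(0,0) stack=L1,L2; from [0,0,0]:
L1 α=1/2: [207/2, 49/2, 61]
L2 α=1/2: [645/4, 139/4, 135/2]
→ [161, 35, 68]

(2,0) stack=L1,L2; from [0,0,0]:
+L1 (α=1/7) → [5, 1/7, 177/7]
+L2 (α=3/5) → [631/5, 737/35, 2097/35]
= [126, 21, 60]


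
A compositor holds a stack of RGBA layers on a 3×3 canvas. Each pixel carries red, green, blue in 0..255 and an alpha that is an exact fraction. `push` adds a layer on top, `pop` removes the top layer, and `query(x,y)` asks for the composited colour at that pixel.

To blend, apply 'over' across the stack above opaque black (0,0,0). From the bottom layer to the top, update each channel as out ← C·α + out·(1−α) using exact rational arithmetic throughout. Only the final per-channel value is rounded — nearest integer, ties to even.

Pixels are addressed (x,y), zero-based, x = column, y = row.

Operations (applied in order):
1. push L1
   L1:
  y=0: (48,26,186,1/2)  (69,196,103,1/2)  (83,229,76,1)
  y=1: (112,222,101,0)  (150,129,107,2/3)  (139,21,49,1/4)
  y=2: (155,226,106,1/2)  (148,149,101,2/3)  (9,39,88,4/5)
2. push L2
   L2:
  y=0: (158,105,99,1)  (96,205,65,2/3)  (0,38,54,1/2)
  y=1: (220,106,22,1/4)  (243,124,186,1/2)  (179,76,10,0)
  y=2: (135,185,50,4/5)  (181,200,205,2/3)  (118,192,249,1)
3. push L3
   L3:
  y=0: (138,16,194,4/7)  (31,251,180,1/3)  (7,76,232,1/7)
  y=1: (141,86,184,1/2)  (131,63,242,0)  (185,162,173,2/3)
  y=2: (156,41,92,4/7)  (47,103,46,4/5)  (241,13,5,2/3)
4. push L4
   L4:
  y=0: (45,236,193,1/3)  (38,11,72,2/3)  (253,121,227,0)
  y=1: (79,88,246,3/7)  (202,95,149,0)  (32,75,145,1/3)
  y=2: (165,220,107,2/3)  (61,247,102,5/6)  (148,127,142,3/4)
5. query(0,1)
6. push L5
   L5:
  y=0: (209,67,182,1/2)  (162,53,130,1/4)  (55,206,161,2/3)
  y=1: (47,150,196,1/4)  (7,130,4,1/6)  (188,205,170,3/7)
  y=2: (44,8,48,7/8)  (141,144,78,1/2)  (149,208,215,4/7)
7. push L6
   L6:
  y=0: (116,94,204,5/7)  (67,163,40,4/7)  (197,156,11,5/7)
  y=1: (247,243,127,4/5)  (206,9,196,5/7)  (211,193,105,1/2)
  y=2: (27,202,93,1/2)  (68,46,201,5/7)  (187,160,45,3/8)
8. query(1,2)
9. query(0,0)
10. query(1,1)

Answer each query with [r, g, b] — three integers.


at x=0,y=1 over L1,L2,L3,L4:
after L1 α=0: [0, 0, 0]
after L2 α=1/4: [55, 53/2, 11/2]
after L3 α=1/2: [98, 225/4, 379/4]
after L4 α=3/7: [629/7, 489/7, 1117/7]
= [90, 70, 160]

query (1,2) [L1,L2,L3,L4,L5,L6] — begin 0,0,0
after L1 α=2/3: [296/3, 298/3, 202/3]
after L2 α=2/3: [1382/9, 1498/9, 1432/9]
after L3 α=4/5: [3074/45, 5206/45, 3088/45]
after L4 α=5/6: [16799/270, 60781/270, 13019/135]
after L5 α=1/2: [54869/540, 99661/540, 23549/270]
after L6 α=5/7: [146669/1890, 161761/1890, 159224/945]
rounded: [78, 86, 168]

at x=0,y=0 over L1,L2,L3,L4,L5,L6:
L1 α=1/2: [24, 13, 93]
L2 α=1: [158, 105, 99]
L3 α=4/7: [1026/7, 379/7, 1073/7]
L4 α=1/3: [789/7, 2410/21, 3497/21]
L5 α=1/2: [1126/7, 3817/42, 7319/42]
L6 α=5/7: [6312/49, 13687/147, 28739/147]
= [129, 93, 196]

at x=1,y=1 over L1,L2,L3,L4,L5,L6:
after L1 α=2/3: [100, 86, 214/3]
after L2 α=1/2: [343/2, 105, 386/3]
after L3 α=0: [343/2, 105, 386/3]
after L4 α=0: [343/2, 105, 386/3]
after L5 α=1/6: [1729/12, 655/6, 971/9]
after L6 α=5/7: [7909/42, 790/21, 10762/63]
→ [188, 38, 171]


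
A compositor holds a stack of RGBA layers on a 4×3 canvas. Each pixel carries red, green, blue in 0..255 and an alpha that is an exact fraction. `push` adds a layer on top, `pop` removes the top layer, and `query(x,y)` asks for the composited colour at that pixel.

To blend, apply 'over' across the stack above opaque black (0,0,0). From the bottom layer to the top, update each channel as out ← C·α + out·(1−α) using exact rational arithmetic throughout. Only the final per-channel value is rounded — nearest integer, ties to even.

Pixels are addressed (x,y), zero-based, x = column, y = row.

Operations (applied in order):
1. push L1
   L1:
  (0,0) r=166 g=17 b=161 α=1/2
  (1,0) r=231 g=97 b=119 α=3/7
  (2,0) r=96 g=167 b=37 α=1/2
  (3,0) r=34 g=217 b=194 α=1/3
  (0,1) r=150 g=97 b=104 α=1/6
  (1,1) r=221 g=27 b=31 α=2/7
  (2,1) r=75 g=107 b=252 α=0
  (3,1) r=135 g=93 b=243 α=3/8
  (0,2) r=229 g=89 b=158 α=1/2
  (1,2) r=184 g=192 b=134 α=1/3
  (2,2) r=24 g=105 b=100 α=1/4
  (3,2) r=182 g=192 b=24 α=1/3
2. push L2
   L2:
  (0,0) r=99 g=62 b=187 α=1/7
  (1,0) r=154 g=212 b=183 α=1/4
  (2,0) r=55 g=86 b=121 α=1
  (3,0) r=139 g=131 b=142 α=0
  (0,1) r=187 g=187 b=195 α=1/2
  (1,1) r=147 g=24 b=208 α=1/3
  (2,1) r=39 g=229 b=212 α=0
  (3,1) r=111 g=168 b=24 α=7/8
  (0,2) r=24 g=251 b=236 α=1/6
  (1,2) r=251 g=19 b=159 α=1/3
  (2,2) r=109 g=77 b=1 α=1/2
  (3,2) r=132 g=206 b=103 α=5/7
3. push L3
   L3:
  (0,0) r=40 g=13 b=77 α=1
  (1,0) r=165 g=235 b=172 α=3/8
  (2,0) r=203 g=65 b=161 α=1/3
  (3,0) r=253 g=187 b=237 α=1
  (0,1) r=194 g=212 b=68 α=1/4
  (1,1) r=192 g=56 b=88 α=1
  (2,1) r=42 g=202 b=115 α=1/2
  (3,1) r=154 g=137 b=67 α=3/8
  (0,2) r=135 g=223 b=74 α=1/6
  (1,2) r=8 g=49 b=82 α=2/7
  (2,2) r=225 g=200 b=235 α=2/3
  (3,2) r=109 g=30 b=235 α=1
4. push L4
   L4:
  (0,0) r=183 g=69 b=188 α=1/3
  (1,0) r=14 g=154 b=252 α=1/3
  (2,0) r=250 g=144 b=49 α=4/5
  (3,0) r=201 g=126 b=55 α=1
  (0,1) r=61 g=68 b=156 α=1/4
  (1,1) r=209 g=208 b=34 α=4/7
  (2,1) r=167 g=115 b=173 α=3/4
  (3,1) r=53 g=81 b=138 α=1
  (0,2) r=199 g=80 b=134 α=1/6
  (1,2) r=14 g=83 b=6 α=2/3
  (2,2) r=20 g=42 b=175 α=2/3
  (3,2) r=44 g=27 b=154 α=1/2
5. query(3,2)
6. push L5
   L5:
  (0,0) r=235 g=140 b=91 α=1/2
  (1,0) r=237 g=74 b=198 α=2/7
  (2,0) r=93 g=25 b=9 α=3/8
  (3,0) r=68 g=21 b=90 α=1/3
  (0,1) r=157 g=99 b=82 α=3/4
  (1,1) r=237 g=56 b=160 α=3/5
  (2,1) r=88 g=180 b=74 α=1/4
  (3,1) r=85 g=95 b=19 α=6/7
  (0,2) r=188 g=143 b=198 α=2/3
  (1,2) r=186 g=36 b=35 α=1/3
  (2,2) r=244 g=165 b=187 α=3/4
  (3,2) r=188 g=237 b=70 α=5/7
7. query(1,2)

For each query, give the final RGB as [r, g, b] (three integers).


at x=3,y=2 over L1,L2,L3,L4:
+L1 (α=1/3) → [182/3, 64, 8]
+L2 (α=5/7) → [2344/21, 1158/7, 531/7]
+L3 (α=1) → [109, 30, 235]
+L4 (α=1/2) → [153/2, 57/2, 389/2]
= [76, 28, 194]

query (1,2) [L1,L2,L3,L4,L5] — begin 0,0,0
L1 α=1/3: [184/3, 64, 134/3]
L2 α=1/3: [1121/9, 49, 745/9]
L3 α=2/7: [5749/63, 49, 743/9]
L4 α=2/3: [7513/189, 215/3, 851/27]
L5 α=1/3: [50180/567, 538/9, 2647/81]
rounded: [89, 60, 33]


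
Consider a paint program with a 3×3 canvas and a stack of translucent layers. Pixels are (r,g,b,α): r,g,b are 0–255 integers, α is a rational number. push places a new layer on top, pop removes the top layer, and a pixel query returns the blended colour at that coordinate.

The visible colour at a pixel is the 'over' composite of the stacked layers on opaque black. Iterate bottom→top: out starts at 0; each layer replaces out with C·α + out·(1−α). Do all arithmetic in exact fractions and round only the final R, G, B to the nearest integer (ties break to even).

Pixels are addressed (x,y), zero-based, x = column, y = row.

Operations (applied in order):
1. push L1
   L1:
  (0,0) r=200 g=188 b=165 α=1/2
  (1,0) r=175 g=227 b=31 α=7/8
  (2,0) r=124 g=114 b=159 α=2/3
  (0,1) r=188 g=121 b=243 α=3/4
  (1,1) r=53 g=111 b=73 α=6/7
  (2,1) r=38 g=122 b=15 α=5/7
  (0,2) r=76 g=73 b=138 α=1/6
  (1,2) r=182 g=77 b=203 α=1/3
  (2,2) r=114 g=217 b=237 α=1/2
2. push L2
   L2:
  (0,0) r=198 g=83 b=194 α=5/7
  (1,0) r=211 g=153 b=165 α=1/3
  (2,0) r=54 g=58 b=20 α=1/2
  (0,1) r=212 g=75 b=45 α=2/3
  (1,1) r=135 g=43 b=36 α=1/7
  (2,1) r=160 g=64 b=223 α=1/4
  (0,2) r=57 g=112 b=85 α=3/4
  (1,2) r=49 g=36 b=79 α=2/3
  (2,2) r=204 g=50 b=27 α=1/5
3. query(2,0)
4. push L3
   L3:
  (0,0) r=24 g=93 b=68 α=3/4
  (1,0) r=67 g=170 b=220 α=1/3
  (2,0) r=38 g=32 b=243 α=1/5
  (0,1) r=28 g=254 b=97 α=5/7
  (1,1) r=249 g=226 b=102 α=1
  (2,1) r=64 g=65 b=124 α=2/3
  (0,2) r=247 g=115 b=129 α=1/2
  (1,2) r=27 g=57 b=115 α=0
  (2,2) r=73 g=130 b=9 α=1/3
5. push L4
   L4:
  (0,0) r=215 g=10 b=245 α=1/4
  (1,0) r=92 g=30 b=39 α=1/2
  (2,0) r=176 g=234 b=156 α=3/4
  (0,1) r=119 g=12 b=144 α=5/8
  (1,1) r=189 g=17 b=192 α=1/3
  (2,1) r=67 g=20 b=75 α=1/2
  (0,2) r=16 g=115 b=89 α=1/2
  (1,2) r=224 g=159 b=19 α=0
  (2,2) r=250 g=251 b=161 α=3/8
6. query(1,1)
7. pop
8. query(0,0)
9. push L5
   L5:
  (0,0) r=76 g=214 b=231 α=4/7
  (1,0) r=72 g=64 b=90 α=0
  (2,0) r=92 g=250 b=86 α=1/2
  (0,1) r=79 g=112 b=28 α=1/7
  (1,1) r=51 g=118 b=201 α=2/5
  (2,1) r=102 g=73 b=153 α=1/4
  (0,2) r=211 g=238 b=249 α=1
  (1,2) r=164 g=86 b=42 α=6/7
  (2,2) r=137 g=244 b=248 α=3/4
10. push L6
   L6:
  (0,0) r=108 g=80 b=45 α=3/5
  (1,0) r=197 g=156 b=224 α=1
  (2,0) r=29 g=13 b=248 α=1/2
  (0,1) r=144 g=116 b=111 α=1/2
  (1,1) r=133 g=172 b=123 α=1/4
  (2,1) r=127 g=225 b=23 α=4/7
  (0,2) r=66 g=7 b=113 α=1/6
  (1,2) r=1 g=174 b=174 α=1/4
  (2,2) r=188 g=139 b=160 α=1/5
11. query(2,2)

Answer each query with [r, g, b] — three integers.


at x=2,y=0 over L1,L2:
L1 α=2/3: [248/3, 76, 106]
L2 α=1/2: [205/3, 67, 63]
rounded: [68, 67, 63]

at x=1,y=1 over L1,L2,L3,L4:
L1 α=6/7: [318/7, 666/7, 438/7]
L2 α=1/7: [2853/49, 4297/49, 2880/49]
L3 α=1: [249, 226, 102]
L4 α=1/3: [229, 469/3, 132]
rounded: [229, 156, 132]

query (0,0) [L1,L2,L3] — begin 0,0,0
L1 α=1/2: [100, 94, 165/2]
L2 α=5/7: [170, 603/7, 1135/7]
L3 α=3/4: [121/2, 639/7, 2563/28]
rounded: [60, 91, 92]

query (2,2) [L1,L2,L3,L5,L6] — begin 0,0,0
after L1 α=1/2: [57, 217/2, 237/2]
after L2 α=1/5: [432/5, 484/5, 501/5]
after L3 α=1/3: [1229/15, 1618/15, 349/5]
after L5 α=3/4: [3697/30, 6299/30, 4069/20]
after L6 α=1/5: [10214/75, 14683/75, 4869/25]
rounded: [136, 196, 195]


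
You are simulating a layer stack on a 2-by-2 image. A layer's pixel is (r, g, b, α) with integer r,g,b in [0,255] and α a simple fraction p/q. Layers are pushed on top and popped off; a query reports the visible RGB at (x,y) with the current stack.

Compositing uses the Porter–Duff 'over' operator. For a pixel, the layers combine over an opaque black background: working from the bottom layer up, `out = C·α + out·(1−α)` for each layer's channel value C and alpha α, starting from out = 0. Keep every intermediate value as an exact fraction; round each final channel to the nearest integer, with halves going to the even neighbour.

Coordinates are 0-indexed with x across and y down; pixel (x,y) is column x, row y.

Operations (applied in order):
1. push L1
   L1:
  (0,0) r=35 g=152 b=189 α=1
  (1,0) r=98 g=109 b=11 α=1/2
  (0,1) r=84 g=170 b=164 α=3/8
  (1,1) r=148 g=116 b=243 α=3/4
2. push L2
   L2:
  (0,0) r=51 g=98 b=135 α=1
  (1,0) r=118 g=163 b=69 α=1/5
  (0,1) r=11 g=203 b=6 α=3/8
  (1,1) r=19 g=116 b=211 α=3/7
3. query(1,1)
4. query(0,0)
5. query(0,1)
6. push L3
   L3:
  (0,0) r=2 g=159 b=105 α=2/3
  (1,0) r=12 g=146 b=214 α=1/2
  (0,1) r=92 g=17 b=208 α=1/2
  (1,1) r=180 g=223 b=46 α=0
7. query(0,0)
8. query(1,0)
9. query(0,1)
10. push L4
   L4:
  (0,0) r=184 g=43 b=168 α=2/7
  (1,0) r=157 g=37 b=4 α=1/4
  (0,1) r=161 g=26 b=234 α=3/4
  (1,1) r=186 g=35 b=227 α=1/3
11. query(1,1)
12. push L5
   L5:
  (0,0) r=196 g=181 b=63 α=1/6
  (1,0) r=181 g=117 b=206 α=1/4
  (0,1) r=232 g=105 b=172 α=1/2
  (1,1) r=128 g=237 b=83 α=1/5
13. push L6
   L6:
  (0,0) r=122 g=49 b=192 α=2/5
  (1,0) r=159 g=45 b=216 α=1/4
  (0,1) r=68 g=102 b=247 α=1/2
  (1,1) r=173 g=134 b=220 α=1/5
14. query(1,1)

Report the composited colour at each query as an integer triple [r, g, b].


query (1,1) [L1,L2] — begin 0,0,0
+L1 (α=3/4) → [111, 87, 729/4]
+L2 (α=3/7) → [501/7, 696/7, 1362/7]
rounded: [72, 99, 195]

at x=0,y=0 over L1,L2:
+L1 (α=1) → [35, 152, 189]
+L2 (α=1) → [51, 98, 135]
→ [51, 98, 135]

at x=0,y=1 over L1,L2:
L1 α=3/8: [63/2, 255/4, 123/2]
L2 α=3/8: [381/16, 3711/32, 651/16]
→ [24, 116, 41]

(0,0) stack=L1,L2,L3; from [0,0,0]:
L1 α=1: [35, 152, 189]
L2 α=1: [51, 98, 135]
L3 α=2/3: [55/3, 416/3, 115]
= [18, 139, 115]

at x=1,y=0 over L1,L2,L3:
after L1 α=1/2: [49, 109/2, 11/2]
after L2 α=1/5: [314/5, 381/5, 91/5]
after L3 α=1/2: [187/5, 1111/10, 1161/10]
→ [37, 111, 116]

(0,1) stack=L1,L2,L3; from [0,0,0]:
L1 α=3/8: [63/2, 255/4, 123/2]
L2 α=3/8: [381/16, 3711/32, 651/16]
L3 α=1/2: [1853/32, 4255/64, 3979/32]
→ [58, 66, 124]

query (1,1) [L1,L2,L3,L4] — begin 0,0,0
+L1 (α=3/4) → [111, 87, 729/4]
+L2 (α=3/7) → [501/7, 696/7, 1362/7]
+L3 (α=0) → [501/7, 696/7, 1362/7]
+L4 (α=1/3) → [768/7, 1637/21, 4313/21]
→ [110, 78, 205]

at x=1,y=1 over L1,L2,L3,L4,L5,L6:
after L1 α=3/4: [111, 87, 729/4]
after L2 α=3/7: [501/7, 696/7, 1362/7]
after L3 α=0: [501/7, 696/7, 1362/7]
after L4 α=1/3: [768/7, 1637/21, 4313/21]
after L5 α=1/5: [3968/35, 2305/21, 3799/21]
after L6 α=1/5: [21927/175, 12034/105, 19816/105]
→ [125, 115, 189]


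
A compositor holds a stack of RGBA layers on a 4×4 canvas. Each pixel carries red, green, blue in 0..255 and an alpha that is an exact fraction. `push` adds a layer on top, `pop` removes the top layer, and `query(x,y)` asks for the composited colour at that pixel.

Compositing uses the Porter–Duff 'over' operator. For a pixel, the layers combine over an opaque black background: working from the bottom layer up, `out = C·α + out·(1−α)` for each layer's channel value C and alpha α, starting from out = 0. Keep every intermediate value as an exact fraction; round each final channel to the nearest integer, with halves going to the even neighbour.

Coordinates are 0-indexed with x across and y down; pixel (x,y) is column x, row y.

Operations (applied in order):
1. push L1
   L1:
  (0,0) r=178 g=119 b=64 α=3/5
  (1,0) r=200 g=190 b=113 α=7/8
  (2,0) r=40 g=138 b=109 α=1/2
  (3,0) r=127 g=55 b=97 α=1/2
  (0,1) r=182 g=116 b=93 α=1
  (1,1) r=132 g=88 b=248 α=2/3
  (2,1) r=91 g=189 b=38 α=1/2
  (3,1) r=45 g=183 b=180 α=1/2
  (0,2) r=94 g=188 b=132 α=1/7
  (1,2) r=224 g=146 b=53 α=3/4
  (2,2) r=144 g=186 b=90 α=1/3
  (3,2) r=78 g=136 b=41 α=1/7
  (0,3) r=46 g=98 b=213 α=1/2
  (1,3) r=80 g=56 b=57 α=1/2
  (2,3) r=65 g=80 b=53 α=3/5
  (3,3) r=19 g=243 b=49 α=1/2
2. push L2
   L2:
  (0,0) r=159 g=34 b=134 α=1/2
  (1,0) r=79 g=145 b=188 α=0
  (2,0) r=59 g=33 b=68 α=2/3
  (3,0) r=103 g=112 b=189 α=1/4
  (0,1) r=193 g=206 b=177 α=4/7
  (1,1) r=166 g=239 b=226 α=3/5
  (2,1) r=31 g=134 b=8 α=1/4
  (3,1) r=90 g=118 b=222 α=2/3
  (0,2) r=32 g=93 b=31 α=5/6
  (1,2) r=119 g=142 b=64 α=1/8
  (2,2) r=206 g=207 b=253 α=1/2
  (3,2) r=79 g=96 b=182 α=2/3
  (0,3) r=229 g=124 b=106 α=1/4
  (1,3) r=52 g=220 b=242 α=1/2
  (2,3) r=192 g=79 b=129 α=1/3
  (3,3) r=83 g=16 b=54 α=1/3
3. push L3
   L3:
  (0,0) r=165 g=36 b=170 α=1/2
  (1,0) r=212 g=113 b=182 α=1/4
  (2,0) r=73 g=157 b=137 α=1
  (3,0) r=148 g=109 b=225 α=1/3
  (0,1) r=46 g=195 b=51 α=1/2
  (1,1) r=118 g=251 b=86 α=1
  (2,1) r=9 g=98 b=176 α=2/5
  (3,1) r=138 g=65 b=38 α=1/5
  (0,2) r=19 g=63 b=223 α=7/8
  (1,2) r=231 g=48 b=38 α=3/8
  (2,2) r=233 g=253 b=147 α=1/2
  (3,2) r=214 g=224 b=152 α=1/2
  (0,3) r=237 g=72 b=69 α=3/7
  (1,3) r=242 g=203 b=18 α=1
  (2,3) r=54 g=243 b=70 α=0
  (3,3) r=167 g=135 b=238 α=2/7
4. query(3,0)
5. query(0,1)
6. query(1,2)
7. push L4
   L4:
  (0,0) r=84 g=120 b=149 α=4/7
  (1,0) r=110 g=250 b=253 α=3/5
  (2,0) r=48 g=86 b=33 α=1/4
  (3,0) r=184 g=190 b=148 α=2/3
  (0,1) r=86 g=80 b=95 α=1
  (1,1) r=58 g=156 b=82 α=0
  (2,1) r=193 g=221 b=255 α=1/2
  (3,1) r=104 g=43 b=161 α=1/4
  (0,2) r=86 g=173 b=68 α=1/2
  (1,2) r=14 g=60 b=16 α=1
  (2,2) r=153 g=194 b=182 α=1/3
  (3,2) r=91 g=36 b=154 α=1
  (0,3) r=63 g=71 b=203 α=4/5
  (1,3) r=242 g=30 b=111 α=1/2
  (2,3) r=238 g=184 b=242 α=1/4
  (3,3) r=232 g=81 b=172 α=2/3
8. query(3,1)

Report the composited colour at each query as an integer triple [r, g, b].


query (3,0) [L1,L2,L3] — begin 0,0,0
+L1 (α=1/2) → [127/2, 55/2, 97/2]
+L2 (α=1/4) → [587/8, 389/8, 669/8]
+L3 (α=1/3) → [393/4, 275/4, 523/4]
rounded: [98, 69, 131]

query (0,1) [L1,L2,L3] — begin 0,0,0
+L1 (α=1) → [182, 116, 93]
+L2 (α=4/7) → [1318/7, 1172/7, 141]
+L3 (α=1/2) → [820/7, 2537/14, 96]
rounded: [117, 181, 96]

query (1,2) [L1,L2,L3] — begin 0,0,0
+L1 (α=3/4) → [168, 219/2, 159/4]
+L2 (α=1/8) → [1295/8, 1817/16, 1369/32]
+L3 (α=3/8) → [12019/64, 11389/128, 10493/256]
rounded: [188, 89, 41]

(3,1) stack=L1,L2,L3,L4; from [0,0,0]:
+L1 (α=1/2) → [45/2, 183/2, 90]
+L2 (α=2/3) → [135/2, 655/6, 178]
+L3 (α=1/5) → [408/5, 301/3, 150]
+L4 (α=1/4) → [436/5, 86, 611/4]
= [87, 86, 153]


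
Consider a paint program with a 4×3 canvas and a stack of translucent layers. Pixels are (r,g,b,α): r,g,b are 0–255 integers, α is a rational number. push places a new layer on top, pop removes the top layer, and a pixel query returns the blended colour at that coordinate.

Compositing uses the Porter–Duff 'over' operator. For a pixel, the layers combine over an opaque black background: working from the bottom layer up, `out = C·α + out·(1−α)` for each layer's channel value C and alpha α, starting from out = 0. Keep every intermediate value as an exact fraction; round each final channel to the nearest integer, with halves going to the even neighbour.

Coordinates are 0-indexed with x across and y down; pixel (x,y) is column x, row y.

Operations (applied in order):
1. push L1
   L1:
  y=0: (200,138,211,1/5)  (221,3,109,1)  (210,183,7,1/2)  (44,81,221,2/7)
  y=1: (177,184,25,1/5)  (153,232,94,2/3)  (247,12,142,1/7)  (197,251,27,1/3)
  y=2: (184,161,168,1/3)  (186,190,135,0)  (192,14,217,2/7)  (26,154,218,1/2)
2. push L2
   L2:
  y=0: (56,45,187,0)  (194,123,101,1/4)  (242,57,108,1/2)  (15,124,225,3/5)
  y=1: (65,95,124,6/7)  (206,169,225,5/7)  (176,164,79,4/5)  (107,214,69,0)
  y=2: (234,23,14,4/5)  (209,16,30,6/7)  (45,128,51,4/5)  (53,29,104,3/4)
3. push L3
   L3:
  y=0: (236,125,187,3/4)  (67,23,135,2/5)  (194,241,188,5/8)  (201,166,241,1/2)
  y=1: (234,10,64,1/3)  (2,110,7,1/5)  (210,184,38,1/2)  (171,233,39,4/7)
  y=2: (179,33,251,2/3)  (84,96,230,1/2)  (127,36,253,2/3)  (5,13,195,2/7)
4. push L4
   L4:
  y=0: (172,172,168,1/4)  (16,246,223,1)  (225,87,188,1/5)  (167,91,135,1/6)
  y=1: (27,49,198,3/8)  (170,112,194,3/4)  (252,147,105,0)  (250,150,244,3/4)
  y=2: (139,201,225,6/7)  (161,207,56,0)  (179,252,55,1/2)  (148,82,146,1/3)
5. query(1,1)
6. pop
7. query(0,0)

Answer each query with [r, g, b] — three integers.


(1,1) stack=L1,L2,L3,L4; from [0,0,0]:
L1 α=2/3: [102, 464/3, 188/3]
L2 α=5/7: [1234/7, 3463/21, 3751/21]
L3 α=1/5: [990/7, 16162/105, 15151/105]
L4 α=3/4: [1140/7, 25721/210, 76261/420]
= [163, 122, 182]

(0,0) stack=L1,L2,L3; from [0,0,0]:
L1 α=1/5: [40, 138/5, 211/5]
L2 α=0: [40, 138/5, 211/5]
L3 α=3/4: [187, 2013/20, 754/5]
= [187, 101, 151]


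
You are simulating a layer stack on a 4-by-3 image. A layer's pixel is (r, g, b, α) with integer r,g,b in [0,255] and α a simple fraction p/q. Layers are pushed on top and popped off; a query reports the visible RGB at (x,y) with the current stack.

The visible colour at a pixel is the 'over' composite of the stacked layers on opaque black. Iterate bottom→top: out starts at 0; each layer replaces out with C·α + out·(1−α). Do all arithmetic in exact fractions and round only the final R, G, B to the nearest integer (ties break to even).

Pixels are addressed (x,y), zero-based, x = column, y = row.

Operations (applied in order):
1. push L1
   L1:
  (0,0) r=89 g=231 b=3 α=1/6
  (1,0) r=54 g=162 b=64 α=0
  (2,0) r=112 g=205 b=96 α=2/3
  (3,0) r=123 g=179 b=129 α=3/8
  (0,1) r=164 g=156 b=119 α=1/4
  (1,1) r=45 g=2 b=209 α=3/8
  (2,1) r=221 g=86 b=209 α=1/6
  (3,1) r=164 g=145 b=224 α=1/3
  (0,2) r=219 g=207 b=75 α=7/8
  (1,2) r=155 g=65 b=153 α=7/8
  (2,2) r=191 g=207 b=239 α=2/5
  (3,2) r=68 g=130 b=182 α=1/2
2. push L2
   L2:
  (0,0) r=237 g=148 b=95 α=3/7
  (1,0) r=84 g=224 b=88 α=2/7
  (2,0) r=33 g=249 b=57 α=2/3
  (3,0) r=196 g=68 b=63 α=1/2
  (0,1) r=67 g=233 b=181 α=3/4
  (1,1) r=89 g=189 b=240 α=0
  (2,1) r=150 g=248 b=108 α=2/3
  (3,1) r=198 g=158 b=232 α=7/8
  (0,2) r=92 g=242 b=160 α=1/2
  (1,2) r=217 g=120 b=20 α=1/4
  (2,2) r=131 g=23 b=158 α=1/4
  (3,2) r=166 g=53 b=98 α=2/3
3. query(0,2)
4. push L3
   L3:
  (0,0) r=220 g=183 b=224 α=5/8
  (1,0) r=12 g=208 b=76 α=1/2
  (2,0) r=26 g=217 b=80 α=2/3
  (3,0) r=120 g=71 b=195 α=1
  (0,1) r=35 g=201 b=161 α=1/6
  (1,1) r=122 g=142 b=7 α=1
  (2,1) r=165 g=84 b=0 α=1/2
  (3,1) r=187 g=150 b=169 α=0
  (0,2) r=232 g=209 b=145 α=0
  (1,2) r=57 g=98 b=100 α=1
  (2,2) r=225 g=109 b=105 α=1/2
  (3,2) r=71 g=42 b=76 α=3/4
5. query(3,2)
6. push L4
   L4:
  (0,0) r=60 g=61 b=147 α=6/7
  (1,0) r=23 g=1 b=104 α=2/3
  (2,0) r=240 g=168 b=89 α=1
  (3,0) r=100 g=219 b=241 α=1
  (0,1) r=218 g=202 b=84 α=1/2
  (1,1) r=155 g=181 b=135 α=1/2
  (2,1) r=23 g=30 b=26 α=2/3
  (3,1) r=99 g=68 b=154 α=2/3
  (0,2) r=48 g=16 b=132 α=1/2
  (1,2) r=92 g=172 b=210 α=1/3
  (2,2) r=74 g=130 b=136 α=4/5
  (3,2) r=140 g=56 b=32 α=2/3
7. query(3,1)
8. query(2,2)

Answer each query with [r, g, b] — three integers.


query (0,2) [L1,L2] — begin 0,0,0
after L1 α=7/8: [1533/8, 1449/8, 525/8]
after L2 α=1/2: [2269/16, 3385/16, 1805/16]
→ [142, 212, 113]

query (3,2) [L1,L2,L3] — begin 0,0,0
+L1 (α=1/2) → [34, 65, 91]
+L2 (α=2/3) → [122, 57, 287/3]
+L3 (α=3/4) → [335/4, 183/4, 971/12]
rounded: [84, 46, 81]

(3,1) stack=L1,L2,L3,L4; from [0,0,0]:
after L1 α=1/3: [164/3, 145/3, 224/3]
after L2 α=7/8: [2161/12, 3463/24, 637/3]
after L3 α=0: [2161/12, 3463/24, 637/3]
after L4 α=2/3: [4537/36, 6727/72, 1561/9]
rounded: [126, 93, 173]

at x=2,y=2 over L1,L2,L3,L4:
L1 α=2/5: [382/5, 414/5, 478/5]
L2 α=1/4: [1801/20, 1357/20, 556/5]
L3 α=1/2: [6301/40, 3537/40, 1081/10]
L4 α=4/5: [18141/200, 24337/200, 6521/50]
→ [91, 122, 130]


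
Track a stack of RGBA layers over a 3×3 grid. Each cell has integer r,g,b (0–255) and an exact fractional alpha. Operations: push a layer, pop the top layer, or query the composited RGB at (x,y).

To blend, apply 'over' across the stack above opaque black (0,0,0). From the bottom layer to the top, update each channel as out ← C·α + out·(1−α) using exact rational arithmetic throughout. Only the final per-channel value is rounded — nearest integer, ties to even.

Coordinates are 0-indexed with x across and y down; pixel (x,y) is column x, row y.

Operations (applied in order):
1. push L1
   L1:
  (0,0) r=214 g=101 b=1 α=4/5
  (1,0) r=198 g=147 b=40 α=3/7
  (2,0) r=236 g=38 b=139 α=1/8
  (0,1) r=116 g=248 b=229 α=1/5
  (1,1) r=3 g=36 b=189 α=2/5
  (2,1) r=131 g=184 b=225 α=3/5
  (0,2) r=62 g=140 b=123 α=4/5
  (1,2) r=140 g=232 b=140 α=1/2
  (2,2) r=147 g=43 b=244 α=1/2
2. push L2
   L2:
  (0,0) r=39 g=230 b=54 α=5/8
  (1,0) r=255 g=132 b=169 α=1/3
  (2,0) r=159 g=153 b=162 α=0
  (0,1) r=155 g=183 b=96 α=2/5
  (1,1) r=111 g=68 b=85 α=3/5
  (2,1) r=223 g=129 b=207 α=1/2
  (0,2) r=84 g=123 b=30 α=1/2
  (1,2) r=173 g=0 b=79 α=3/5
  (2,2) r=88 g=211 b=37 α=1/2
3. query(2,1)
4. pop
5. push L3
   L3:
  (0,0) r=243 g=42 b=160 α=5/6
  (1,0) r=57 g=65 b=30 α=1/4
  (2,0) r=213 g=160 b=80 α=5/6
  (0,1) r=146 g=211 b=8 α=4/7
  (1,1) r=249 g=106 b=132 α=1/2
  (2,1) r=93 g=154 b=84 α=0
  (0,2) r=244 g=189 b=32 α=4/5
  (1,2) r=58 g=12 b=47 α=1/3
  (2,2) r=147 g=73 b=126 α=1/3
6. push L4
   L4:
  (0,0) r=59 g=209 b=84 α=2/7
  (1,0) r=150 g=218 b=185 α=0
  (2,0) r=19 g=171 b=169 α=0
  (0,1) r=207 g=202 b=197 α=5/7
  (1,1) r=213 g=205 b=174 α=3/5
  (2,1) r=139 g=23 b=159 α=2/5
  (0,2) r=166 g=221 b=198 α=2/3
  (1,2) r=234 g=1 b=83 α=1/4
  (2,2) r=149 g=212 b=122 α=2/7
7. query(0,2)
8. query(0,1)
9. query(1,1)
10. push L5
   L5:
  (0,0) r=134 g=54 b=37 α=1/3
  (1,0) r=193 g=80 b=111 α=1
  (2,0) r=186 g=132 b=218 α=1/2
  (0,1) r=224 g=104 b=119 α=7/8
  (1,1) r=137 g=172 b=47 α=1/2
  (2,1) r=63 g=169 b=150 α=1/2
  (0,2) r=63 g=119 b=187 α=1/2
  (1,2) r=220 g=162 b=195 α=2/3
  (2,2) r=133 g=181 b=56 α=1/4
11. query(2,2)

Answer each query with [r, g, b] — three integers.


query (2,1) [L1,L2] — begin 0,0,0
+L1 (α=3/5) → [393/5, 552/5, 135]
+L2 (α=1/2) → [754/5, 1197/10, 171]
→ [151, 120, 171]

(0,2) stack=L1,L3,L4; from [0,0,0]:
after L1 α=4/5: [248/5, 112, 492/5]
after L3 α=4/5: [5128/25, 868/5, 1132/25]
after L4 α=2/3: [4476/25, 1026/5, 11032/75]
= [179, 205, 147]

query (0,1) [L1,L3,L4] — begin 0,0,0
+L1 (α=1/5) → [116/5, 248/5, 229/5]
+L3 (α=4/7) → [3268/35, 4964/35, 121/5]
+L4 (α=5/7) → [42761/245, 45278/245, 5167/35]
= [175, 185, 148]

at x=1,y=1 over L1,L3,L4:
L1 α=2/5: [6/5, 72/5, 378/5]
L3 α=1/2: [1251/10, 301/5, 519/5]
L4 α=3/5: [4446/25, 3677/25, 3648/25]
rounded: [178, 147, 146]

(2,2) stack=L1,L3,L4,L5; from [0,0,0]:
L1 α=1/2: [147/2, 43/2, 122]
L3 α=1/3: [98, 116/3, 370/3]
L4 α=2/7: [788/7, 1852/21, 2582/21]
L5 α=1/4: [3295/28, 3119/28, 1487/14]
rounded: [118, 111, 106]


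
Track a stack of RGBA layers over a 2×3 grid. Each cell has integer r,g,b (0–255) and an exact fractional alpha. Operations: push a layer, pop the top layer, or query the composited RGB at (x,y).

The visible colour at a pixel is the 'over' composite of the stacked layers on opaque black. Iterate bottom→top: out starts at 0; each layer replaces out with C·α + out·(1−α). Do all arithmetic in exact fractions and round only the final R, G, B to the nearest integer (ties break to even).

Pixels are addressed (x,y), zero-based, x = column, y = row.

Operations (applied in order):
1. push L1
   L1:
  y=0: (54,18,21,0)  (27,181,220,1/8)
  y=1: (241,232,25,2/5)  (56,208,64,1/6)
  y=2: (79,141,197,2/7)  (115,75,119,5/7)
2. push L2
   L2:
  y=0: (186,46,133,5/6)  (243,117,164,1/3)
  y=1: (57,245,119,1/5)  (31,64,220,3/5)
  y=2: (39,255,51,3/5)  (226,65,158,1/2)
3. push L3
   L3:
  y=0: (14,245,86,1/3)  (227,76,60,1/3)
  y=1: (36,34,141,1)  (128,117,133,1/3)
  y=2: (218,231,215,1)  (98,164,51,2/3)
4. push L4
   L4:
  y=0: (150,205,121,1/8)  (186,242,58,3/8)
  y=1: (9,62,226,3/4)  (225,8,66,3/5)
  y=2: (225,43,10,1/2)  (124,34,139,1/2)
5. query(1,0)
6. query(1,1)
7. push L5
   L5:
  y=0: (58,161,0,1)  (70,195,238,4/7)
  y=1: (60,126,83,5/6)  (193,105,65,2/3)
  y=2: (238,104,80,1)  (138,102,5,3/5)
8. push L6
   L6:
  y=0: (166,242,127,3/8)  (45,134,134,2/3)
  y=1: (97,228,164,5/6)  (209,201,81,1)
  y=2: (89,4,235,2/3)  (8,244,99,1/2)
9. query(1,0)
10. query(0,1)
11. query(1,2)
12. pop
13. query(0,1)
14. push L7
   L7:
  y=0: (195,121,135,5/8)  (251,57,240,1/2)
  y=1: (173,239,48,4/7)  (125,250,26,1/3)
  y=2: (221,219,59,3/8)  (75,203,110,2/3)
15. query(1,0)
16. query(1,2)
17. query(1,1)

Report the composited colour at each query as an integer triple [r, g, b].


(1,0) stack=L1,L2,L3,L4; from [0,0,0]:
+L1 (α=1/8) → [27/8, 181/8, 55/2]
+L2 (α=1/3) → [333/4, 649/12, 73]
+L3 (α=1/3) → [787/6, 1105/18, 206/3]
+L4 (α=3/8) → [7283/48, 18593/144, 194/3]
→ [152, 129, 65]

query (1,1) [L1,L2,L3,L4] — begin 0,0,0
after L1 α=1/6: [28/3, 104/3, 32/3]
after L2 α=3/5: [67/3, 784/15, 2044/15]
after L3 α=1/3: [518/9, 3323/45, 6083/45]
after L4 α=3/5: [7111/45, 7726/225, 21076/225]
rounded: [158, 34, 94]

(1,0) stack=L1,L2,L3,L4,L5,L6; from [0,0,0]:
+L1 (α=1/8) → [27/8, 181/8, 55/2]
+L2 (α=1/3) → [333/4, 649/12, 73]
+L3 (α=1/3) → [787/6, 1105/18, 206/3]
+L4 (α=3/8) → [7283/48, 18593/144, 194/3]
+L5 (α=4/7) → [11763/112, 56033/336, 1146/7]
+L6 (α=2/3) → [7281/112, 146081/1008, 3022/21]
→ [65, 145, 144]

query (0,1) [L1,L2,L3,L4,L5,L6] — begin 0,0,0
after L1 α=2/5: [482/5, 464/5, 10]
after L2 α=1/5: [2213/25, 3081/25, 159/5]
after L3 α=1: [36, 34, 141]
after L4 α=3/4: [63/4, 55, 819/4]
after L5 α=5/6: [421/8, 685/6, 2479/24]
after L6 α=5/6: [4301/48, 7525/36, 22159/144]
= [90, 209, 154]

at x=1,y=2 over L1,L2,L3,L4,L5,L6:
+L1 (α=5/7) → [575/7, 375/7, 85]
+L2 (α=1/2) → [2157/14, 415/7, 243/2]
+L3 (α=2/3) → [4901/42, 2711/21, 149/2]
+L4 (α=1/2) → [10109/84, 3425/42, 427/4]
+L5 (α=3/5) → [27497/210, 9851/105, 457/10]
+L6 (α=1/2) → [29177/420, 35471/210, 1447/20]
rounded: [69, 169, 72]

query (0,1) [L1,L2,L3,L4,L5] — begin 0,0,0
L1 α=2/5: [482/5, 464/5, 10]
L2 α=1/5: [2213/25, 3081/25, 159/5]
L3 α=1: [36, 34, 141]
L4 α=3/4: [63/4, 55, 819/4]
L5 α=5/6: [421/8, 685/6, 2479/24]
rounded: [53, 114, 103]

at x=1,y=0 over L1,L2,L3,L4,L5,L7:
after L1 α=1/8: [27/8, 181/8, 55/2]
after L2 α=1/3: [333/4, 649/12, 73]
after L3 α=1/3: [787/6, 1105/18, 206/3]
after L4 α=3/8: [7283/48, 18593/144, 194/3]
after L5 α=4/7: [11763/112, 56033/336, 1146/7]
after L7 α=1/2: [39875/224, 75185/672, 1413/7]
rounded: [178, 112, 202]

query (1,2) [L1,L2,L3,L4,L5,L7] — begin 0,0,0
L1 α=5/7: [575/7, 375/7, 85]
L2 α=1/2: [2157/14, 415/7, 243/2]
L3 α=2/3: [4901/42, 2711/21, 149/2]
L4 α=1/2: [10109/84, 3425/42, 427/4]
L5 α=3/5: [27497/210, 9851/105, 457/10]
L7 α=2/3: [58997/630, 52481/315, 2657/30]
rounded: [94, 167, 89]

(1,1) stack=L1,L2,L3,L4,L5,L7; from [0,0,0]:
after L1 α=1/6: [28/3, 104/3, 32/3]
after L2 α=3/5: [67/3, 784/15, 2044/15]
after L3 α=1/3: [518/9, 3323/45, 6083/45]
after L4 α=3/5: [7111/45, 7726/225, 21076/225]
after L5 α=2/3: [24481/135, 54976/675, 50326/675]
after L7 α=1/3: [65837/405, 278702/2025, 118202/2025]
→ [163, 138, 58]


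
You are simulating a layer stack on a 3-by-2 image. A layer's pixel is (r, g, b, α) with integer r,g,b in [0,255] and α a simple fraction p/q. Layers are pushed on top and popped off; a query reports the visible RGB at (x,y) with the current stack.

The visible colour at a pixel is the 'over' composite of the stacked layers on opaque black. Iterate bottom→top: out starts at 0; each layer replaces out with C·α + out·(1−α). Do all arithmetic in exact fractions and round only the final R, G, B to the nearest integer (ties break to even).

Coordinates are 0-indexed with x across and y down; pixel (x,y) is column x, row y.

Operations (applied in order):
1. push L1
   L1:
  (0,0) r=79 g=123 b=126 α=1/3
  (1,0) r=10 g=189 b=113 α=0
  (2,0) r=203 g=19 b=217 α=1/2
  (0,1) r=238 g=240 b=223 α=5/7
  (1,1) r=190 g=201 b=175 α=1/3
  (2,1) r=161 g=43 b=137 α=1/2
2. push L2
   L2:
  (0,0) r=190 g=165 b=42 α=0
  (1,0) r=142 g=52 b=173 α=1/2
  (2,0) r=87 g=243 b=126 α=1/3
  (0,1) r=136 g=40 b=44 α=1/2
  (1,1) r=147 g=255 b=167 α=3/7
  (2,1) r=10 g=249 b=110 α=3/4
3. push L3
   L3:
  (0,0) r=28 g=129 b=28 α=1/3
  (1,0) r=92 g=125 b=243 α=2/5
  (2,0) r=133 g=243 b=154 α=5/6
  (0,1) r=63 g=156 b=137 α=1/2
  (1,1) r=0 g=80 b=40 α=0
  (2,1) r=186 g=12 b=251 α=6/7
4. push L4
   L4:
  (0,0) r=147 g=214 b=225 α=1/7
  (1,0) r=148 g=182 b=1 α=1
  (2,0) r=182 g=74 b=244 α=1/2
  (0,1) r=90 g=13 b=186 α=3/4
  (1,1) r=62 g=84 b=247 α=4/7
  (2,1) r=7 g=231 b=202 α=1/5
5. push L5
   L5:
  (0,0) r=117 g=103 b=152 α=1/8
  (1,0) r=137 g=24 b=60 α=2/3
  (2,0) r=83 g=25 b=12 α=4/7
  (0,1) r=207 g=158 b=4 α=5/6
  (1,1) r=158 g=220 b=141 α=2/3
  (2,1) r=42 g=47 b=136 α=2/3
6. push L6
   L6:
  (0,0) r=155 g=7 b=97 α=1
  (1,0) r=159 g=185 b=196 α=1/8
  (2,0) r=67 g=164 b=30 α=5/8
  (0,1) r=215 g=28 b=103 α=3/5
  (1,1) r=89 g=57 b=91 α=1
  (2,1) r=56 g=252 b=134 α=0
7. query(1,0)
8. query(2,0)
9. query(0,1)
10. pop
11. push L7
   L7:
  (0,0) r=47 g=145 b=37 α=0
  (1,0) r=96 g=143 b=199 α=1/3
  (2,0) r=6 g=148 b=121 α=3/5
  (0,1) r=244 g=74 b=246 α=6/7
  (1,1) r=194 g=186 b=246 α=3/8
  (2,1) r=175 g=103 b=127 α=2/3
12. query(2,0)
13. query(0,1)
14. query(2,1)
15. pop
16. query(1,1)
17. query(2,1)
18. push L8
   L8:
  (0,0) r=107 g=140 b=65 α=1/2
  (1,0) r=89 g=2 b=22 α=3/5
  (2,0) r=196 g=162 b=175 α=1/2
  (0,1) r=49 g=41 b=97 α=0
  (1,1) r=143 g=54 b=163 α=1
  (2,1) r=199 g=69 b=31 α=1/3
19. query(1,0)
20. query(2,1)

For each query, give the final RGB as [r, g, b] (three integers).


query (1,0) [L1,L2,L3,L4,L5,L6] — begin 0,0,0
+L1 (α=0) → [0, 0, 0]
+L2 (α=1/2) → [71, 26, 173/2]
+L3 (α=2/5) → [397/5, 328/5, 1491/10]
+L4 (α=1) → [148, 182, 1]
+L5 (α=2/3) → [422/3, 230/3, 121/3]
+L6 (α=1/8) → [3431/24, 2165/24, 1435/24]
rounded: [143, 90, 60]

at x=2,y=0 over L1,L2,L3,L4,L5,L6:
+L1 (α=1/2) → [203/2, 19/2, 217/2]
+L2 (α=1/3) → [290/3, 262/3, 343/3]
+L3 (α=5/6) → [2285/18, 3907/18, 2653/18]
+L4 (α=1/2) → [5561/36, 5239/36, 7045/36]
+L5 (α=4/7) → [9545/84, 6439/84, 7621/84]
+L6 (α=5/8) → [18925/224, 29399/224, 11821/224]
→ [84, 131, 53]

query (0,1) [L1,L2,L3,L4,L5,L6] — begin 0,0,0
+L1 (α=5/7) → [170, 1200/7, 1115/7]
+L2 (α=1/2) → [153, 740/7, 1423/14]
+L3 (α=1/2) → [108, 916/7, 3341/28]
+L4 (α=3/4) → [189/2, 1189/28, 18965/112]
+L5 (α=5/6) → [753/4, 23309/168, 21205/672]
+L6 (α=3/5) → [2043/10, 6073/84, 125029/1680]
→ [204, 72, 74]

query (2,0) [L1,L2,L3,L4,L5,L7] — begin 0,0,0
L1 α=1/2: [203/2, 19/2, 217/2]
L2 α=1/3: [290/3, 262/3, 343/3]
L3 α=5/6: [2285/18, 3907/18, 2653/18]
L4 α=1/2: [5561/36, 5239/36, 7045/36]
L5 α=4/7: [9545/84, 6439/84, 7621/84]
L7 α=3/5: [10301/210, 25087/210, 22867/210]
= [49, 119, 109]

query (0,1) [L1,L2,L3,L4,L5,L7] — begin 0,0,0
after L1 α=5/7: [170, 1200/7, 1115/7]
after L2 α=1/2: [153, 740/7, 1423/14]
after L3 α=1/2: [108, 916/7, 3341/28]
after L4 α=3/4: [189/2, 1189/28, 18965/112]
after L5 α=5/6: [753/4, 23309/168, 21205/672]
after L7 α=6/7: [6609/28, 97901/1176, 1013077/4704]
rounded: [236, 83, 215]

at x=2,y=1 over L1,L2,L3,L4,L5,L7:
after L1 α=1/2: [161/2, 43/2, 137/2]
after L2 α=3/4: [221/8, 1537/8, 797/8]
after L3 α=6/7: [1307/8, 2113/56, 1835/8]
after L4 α=1/5: [1321/10, 5347/70, 2239/10]
after L5 α=2/3: [2161/30, 11927/210, 1653/10]
after L7 α=2/3: [12661/90, 55187/630, 4193/30]
→ [141, 88, 140]

at x=1,y=1 over L1,L2,L3,L4,L5:
+L1 (α=1/3) → [190/3, 67, 175/3]
+L2 (α=3/7) → [2083/21, 1033/7, 2203/21]
+L3 (α=0) → [2083/21, 1033/7, 2203/21]
+L4 (α=4/7) → [3819/49, 5451/49, 9119/49]
+L5 (α=2/3) → [19303/147, 27011/147, 22937/147]
= [131, 184, 156]

query (2,1) [L1,L2,L3,L4,L5] — begin 0,0,0
L1 α=1/2: [161/2, 43/2, 137/2]
L2 α=3/4: [221/8, 1537/8, 797/8]
L3 α=6/7: [1307/8, 2113/56, 1835/8]
L4 α=1/5: [1321/10, 5347/70, 2239/10]
L5 α=2/3: [2161/30, 11927/210, 1653/10]
rounded: [72, 57, 165]

(1,0) stack=L1,L2,L3,L4,L5,L8; from [0,0,0]:
+L1 (α=0) → [0, 0, 0]
+L2 (α=1/2) → [71, 26, 173/2]
+L3 (α=2/5) → [397/5, 328/5, 1491/10]
+L4 (α=1) → [148, 182, 1]
+L5 (α=2/3) → [422/3, 230/3, 121/3]
+L8 (α=3/5) → [329/3, 478/15, 88/3]
= [110, 32, 29]

at x=2,y=1 over L1,L2,L3,L4,L5,L8:
after L1 α=1/2: [161/2, 43/2, 137/2]
after L2 α=3/4: [221/8, 1537/8, 797/8]
after L3 α=6/7: [1307/8, 2113/56, 1835/8]
after L4 α=1/5: [1321/10, 5347/70, 2239/10]
after L5 α=2/3: [2161/30, 11927/210, 1653/10]
after L8 α=1/3: [5146/45, 19172/315, 1808/15]
rounded: [114, 61, 121]
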